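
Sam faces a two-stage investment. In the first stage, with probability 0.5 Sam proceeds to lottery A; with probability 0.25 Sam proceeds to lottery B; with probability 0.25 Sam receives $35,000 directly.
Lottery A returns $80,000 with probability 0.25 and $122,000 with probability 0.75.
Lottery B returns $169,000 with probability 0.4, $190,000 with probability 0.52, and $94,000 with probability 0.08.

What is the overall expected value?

$107,980

EV(A) = 0.25 × 80000 + 0.75 × 122000 = 20000 + 91500 = 111500
EV(B) = 0.4 × 169000 + 0.52 × 190000 + 0.08 × 94000 = 67600 + 98800 + 7520 = 173920
Branch C: 35000 (certain)
Overall = 0.5 × 111500 + 0.25 × 173920 + 0.25 × 35000 = 55750 + 43480 + 8750 = 107980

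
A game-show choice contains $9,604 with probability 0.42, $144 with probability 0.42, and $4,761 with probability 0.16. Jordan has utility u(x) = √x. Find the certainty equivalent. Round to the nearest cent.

$3,276.42

E[u] = 0.42·√9604 + 0.42·√144 + 0.16·√4761 = 0.42·98 + 0.42·12 + 0.16·69 = 57.24
CE = (57.24)² = 3276.4176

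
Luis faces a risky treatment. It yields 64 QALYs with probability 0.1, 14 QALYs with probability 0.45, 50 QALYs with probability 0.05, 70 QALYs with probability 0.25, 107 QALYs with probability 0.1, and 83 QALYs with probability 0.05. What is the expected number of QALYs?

47.55 QALYs

EV = 0.1 × 64 + 0.45 × 14 + 0.05 × 50 + 0.25 × 70 + 0.1 × 107 + 0.05 × 83 = 6.4 + 6.3 + 2.5 + 17.5 + 10.7 + 4.15 = 47.55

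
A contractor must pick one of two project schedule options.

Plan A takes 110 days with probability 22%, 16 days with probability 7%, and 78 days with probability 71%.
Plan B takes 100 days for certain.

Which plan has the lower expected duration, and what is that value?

Plan A (80.7 days)

Plan A = 0.22 × 110 + 0.07 × 16 + 0.71 × 78 = 24.2 + 1.12 + 55.38 = 80.7
Plan B: 100 (certain)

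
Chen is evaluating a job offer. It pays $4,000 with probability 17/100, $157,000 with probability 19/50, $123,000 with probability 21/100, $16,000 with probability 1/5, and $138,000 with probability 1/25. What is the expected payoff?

EV = 17/100 × 4000 + 19/50 × 157000 + 21/100 × 123000 + 1/5 × 16000 + 1/25 × 138000 = 680 + 59660 + 25830 + 3200 + 5520 = 94890

$94,890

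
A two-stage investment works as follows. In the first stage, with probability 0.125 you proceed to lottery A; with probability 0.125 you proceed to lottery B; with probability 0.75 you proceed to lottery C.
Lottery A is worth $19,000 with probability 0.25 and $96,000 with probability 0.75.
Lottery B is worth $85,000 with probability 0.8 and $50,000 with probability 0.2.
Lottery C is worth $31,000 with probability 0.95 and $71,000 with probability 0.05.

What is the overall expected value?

EV(A) = 0.25 × 19000 + 0.75 × 96000 = 4750 + 72000 = 76750
EV(B) = 0.8 × 85000 + 0.2 × 50000 = 68000 + 10000 = 78000
EV(C) = 0.95 × 31000 + 0.05 × 71000 = 29450 + 3550 = 33000
Overall = 0.125 × 76750 + 0.125 × 78000 + 0.75 × 33000 = 9593.75 + 9750 + 24750 = 44093.75

$44,093.75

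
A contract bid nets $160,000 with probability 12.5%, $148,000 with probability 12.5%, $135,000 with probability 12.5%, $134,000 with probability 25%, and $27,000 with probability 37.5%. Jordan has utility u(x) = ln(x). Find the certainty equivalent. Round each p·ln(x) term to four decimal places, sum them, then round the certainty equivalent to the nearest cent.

$76,137.79

E[u] = 0.125·ln(160000) + 0.125·ln(148000) + 0.125·ln(135000) + 0.25·ln(134000) + 0.375·ln(27000) = 1.4979 + 1.4881 + 1.4766 + 2.9514 + 3.8263 = 11.2403
CE = e^11.2403 ≈ 76137.79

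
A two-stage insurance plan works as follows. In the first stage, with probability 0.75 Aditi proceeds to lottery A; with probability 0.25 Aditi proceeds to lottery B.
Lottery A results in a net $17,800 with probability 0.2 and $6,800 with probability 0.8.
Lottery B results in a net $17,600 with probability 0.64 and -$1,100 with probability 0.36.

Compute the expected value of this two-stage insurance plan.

$9,467

EV(A) = 0.2 × 17800 + 0.8 × 6800 = 3560 + 5440 = 9000
EV(B) = 0.64 × 17600 + 0.36 × (-1100) = 11264 − 396 = 10868
Overall = 0.75 × 9000 + 0.25 × 10868 = 6750 + 2717 = 9467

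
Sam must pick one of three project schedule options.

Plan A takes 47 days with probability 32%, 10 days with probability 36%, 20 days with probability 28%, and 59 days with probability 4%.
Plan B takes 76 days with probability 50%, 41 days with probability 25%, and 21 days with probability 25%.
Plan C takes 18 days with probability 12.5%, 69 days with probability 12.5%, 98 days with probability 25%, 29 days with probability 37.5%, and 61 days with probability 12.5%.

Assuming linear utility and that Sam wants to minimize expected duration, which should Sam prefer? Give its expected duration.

Plan A = 0.32 × 47 + 0.36 × 10 + 0.28 × 20 + 0.04 × 59 = 15.04 + 3.6 + 5.6 + 2.36 = 26.6
Plan B = 0.5 × 76 + 0.25 × 41 + 0.25 × 21 = 38 + 10.25 + 5.25 = 53.5
Plan C = 0.125 × 18 + 0.125 × 69 + 0.25 × 98 + 0.375 × 29 + 0.125 × 61 = 2.25 + 8.625 + 24.5 + 10.875 + 7.625 = 53.875

Plan A (26.6 days)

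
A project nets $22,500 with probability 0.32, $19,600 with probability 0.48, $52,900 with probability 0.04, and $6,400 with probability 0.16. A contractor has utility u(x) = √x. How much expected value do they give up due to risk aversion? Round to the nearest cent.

$924.16

E[u] = 0.32·√22500 + 0.48·√19600 + 0.04·√52900 + 0.16·√6400 = 0.32·150 + 0.48·140 + 0.04·230 + 0.16·80 = 137.2
CE = (137.2)² = 18823.84
Risk premium = EV − CE = 19748 − 18823.84 = 924.16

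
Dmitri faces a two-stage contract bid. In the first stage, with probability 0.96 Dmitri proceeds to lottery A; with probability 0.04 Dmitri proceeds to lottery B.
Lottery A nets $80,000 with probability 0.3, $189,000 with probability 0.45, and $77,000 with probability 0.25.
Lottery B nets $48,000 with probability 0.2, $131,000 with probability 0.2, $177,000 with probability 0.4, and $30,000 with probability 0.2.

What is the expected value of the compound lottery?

EV(A) = 0.3 × 80000 + 0.45 × 189000 + 0.25 × 77000 = 24000 + 85050 + 19250 = 128300
EV(B) = 0.2 × 48000 + 0.2 × 131000 + 0.4 × 177000 + 0.2 × 30000 = 9600 + 26200 + 70800 + 6000 = 112600
Overall = 0.96 × 128300 + 0.04 × 112600 = 123168 + 4504 = 127672

$127,672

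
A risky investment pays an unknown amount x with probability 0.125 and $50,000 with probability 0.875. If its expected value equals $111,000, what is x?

0.125·x + 0.875·50000 = 111000
0.125·x = 111000 − 43750 = 67250
x = 67250 / 0.125 = 538000

x = $538,000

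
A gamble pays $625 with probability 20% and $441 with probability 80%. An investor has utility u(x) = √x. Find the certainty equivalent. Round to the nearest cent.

$475.24

E[u] = 0.2·√625 + 0.8·√441 = 0.2·25 + 0.8·21 = 21.8
CE = (21.8)² = 475.24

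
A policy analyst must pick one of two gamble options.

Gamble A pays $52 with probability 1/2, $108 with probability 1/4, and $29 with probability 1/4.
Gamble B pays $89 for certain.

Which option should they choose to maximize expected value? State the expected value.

Gamble B ($89)

Gamble A = 1/2 × 52 + 1/4 × 108 + 1/4 × 29 = 26 + 27 + 7.25 = 60.25
Gamble B: 89 (certain)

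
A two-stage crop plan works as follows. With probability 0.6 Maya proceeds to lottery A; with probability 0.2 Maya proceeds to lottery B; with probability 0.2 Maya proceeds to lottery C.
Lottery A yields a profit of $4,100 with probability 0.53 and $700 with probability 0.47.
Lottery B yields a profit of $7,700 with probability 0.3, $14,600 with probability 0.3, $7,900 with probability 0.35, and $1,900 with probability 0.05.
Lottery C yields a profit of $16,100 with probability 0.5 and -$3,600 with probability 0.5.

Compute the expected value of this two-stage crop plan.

EV(A) = 0.53 × 4100 + 0.47 × 700 = 2173 + 329 = 2502
EV(B) = 0.3 × 7700 + 0.3 × 14600 + 0.35 × 7900 + 0.05 × 1900 = 2310 + 4380 + 2765 + 95 = 9550
EV(C) = 0.5 × 16100 + 0.5 × (-3600) = 8050 − 1800 = 6250
Overall = 0.6 × 2502 + 0.2 × 9550 + 0.2 × 6250 = 1501.2 + 1910 + 1250 = 4661.2

$4,661.20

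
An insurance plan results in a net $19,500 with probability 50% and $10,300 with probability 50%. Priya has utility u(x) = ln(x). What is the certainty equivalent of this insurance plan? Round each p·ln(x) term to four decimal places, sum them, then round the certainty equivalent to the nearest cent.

E[u] = 0.5·ln(19500) + 0.5·ln(10300) = 4.9391 + 4.6199 = 9.5590
CE = e^9.5590 ≈ 14171.67

$14,171.67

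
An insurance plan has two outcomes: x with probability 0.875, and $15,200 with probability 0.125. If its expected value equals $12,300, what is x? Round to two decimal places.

x = $11,885.71

0.875·x + 0.125·15200 = 12300
0.875·x = 12300 − 1900 = 10400
x = 10400 / 0.875 = 11885.7143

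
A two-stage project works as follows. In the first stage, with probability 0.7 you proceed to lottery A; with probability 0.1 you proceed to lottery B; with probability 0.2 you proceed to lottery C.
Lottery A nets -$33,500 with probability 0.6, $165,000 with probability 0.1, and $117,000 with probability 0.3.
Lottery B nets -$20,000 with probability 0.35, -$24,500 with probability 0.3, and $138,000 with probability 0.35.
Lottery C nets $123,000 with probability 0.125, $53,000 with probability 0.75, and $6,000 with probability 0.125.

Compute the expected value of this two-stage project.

EV(A) = 0.6 × (-33500) + 0.1 × 165000 + 0.3 × 117000 = -20100 + 16500 + 35100 = 31500
EV(B) = 0.35 × (-20000) + 0.3 × (-24500) + 0.35 × 138000 = -7000 − 7350 + 48300 = 33950
EV(C) = 0.125 × 123000 + 0.75 × 53000 + 0.125 × 6000 = 15375 + 39750 + 750 = 55875
Overall = 0.7 × 31500 + 0.1 × 33950 + 0.2 × 55875 = 22050 + 3395 + 11175 = 36620

$36,620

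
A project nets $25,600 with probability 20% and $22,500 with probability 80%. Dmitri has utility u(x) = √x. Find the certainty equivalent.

$23,104

E[u] = 0.2·√25600 + 0.8·√22500 = 0.2·160 + 0.8·150 = 152
CE = (152)² = 23104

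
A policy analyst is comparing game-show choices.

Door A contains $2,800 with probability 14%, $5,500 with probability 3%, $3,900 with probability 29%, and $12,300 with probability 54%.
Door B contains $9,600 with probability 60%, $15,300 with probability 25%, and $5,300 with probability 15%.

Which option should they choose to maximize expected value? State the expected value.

Door A = 0.14 × 2800 + 0.03 × 5500 + 0.29 × 3900 + 0.54 × 12300 = 392 + 165 + 1131 + 6642 = 8330
Door B = 0.6 × 9600 + 0.25 × 15300 + 0.15 × 5300 = 5760 + 3825 + 795 = 10380

Door B ($10,380)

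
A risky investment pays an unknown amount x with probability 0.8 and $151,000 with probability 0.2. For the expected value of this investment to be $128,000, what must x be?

0.8·x + 0.2·151000 = 128000
0.8·x = 128000 − 30200 = 97800
x = 97800 / 0.8 = 122250

x = $122,250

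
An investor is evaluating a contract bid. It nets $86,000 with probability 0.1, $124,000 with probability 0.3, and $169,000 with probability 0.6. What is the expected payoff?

EV = 0.1 × 86000 + 0.3 × 124000 + 0.6 × 169000 = 8600 + 37200 + 101400 = 147200

$147,200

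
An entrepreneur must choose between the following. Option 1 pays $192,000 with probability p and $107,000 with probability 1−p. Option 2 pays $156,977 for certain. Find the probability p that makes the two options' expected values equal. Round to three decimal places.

p·192000 + (1−p)·107000 = 156977
85000p + 107000 = 156977
p = (156977 − 107000) / 85000

p = 0.588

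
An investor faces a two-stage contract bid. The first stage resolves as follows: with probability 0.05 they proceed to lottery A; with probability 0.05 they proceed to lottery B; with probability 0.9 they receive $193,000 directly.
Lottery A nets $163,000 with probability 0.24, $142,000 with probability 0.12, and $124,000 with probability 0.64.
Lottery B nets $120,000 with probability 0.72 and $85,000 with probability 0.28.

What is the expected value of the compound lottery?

$185,986

EV(A) = 0.24 × 163000 + 0.12 × 142000 + 0.64 × 124000 = 39120 + 17040 + 79360 = 135520
EV(B) = 0.72 × 120000 + 0.28 × 85000 = 86400 + 23800 = 110200
Branch C: 193000 (certain)
Overall = 0.05 × 135520 + 0.05 × 110200 + 0.9 × 193000 = 6776 + 5510 + 173700 = 185986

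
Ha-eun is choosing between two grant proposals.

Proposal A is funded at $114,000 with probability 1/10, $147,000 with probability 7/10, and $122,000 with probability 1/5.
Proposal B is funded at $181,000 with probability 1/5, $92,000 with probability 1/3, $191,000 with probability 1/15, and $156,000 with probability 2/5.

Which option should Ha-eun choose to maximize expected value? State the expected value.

Proposal B ($142,000)

Proposal A = 1/10 × 114000 + 7/10 × 147000 + 1/5 × 122000 = 11400 + 102900 + 24400 = 138700
Proposal B = 1/5 × 181000 + 1/3 × 92000 + 1/15 × 191000 + 2/5 × 156000 = 36200 + 30666.6667 + 12733.3333 + 62400 = 142000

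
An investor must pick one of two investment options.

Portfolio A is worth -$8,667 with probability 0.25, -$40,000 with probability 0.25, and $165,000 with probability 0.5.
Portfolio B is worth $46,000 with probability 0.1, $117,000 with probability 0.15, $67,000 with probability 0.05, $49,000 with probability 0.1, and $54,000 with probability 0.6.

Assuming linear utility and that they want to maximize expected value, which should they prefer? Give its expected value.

Portfolio A ($70,333.25)

Portfolio A = 0.25 × (-8667) + 0.25 × (-40000) + 0.5 × 165000 = -2166.75 − 10000 + 82500 = 70333.25
Portfolio B = 0.1 × 46000 + 0.15 × 117000 + 0.05 × 67000 + 0.1 × 49000 + 0.6 × 54000 = 4600 + 17550 + 3350 + 4900 + 32400 = 62800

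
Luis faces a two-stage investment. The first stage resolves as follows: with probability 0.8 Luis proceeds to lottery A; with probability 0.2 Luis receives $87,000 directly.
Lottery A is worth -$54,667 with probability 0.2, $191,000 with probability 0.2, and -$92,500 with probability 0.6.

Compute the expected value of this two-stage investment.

-$5,186.72

EV(A) = 0.2 × (-54667) + 0.2 × 191000 + 0.6 × (-92500) = -10933.4 + 38200 − 55500 = -28233.4
Branch B: 87000 (certain)
Overall = 0.8 × (-28233.4) + 0.2 × 87000 = -22586.72 + 17400 = -5186.72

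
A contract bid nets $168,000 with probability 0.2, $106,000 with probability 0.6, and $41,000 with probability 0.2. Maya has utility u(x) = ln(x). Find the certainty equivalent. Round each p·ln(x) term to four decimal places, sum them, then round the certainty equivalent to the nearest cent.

$96,114.94

E[u] = 0.2·ln(168000) + 0.6·ln(106000) + 0.2·ln(41000) = 2.4063 + 6.9427 + 2.1243 = 11.4733
CE = e^11.4733 ≈ 96114.94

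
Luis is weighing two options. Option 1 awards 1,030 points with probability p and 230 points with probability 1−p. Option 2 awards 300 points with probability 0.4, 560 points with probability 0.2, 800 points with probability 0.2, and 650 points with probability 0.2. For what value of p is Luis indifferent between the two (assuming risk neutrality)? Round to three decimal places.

p = 0.365

EV(Option 2) = 0.4 × 300 + 0.2 × 560 + 0.2 × 800 + 0.2 × 650 = 120 + 112 + 160 + 130 = 522
p·1030 + (1−p)·230 = 522
800p + 230 = 522
p = (522 − 230) / 800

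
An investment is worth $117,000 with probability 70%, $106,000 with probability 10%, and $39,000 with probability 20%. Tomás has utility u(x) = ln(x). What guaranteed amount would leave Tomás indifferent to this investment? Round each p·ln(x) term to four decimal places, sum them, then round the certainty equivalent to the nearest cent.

$93,004.21

E[u] = 0.7·ln(117000) + 0.1·ln(106000) + 0.2·ln(39000) = 8.1690 + 1.1571 + 2.1143 = 11.4404
CE = e^11.4404 ≈ 93004.21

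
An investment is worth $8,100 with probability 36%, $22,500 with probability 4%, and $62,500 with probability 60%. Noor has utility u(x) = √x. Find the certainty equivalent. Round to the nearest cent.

$35,494.56

E[u] = 0.36·√8100 + 0.04·√22500 + 0.6·√62500 = 0.36·90 + 0.04·150 + 0.6·250 = 188.4
CE = (188.4)² = 35494.56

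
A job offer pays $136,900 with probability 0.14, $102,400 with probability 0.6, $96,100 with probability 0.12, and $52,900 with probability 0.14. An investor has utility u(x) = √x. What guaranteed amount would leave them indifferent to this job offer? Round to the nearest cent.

$98,094.24

E[u] = 0.14·√136900 + 0.6·√102400 + 0.12·√96100 + 0.14·√52900 = 0.14·370 + 0.6·320 + 0.12·310 + 0.14·230 = 313.2
CE = (313.2)² = 98094.24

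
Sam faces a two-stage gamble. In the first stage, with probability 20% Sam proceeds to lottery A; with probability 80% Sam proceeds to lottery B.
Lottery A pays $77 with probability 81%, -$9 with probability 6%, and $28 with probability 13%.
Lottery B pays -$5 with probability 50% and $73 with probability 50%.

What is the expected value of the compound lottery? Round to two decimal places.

EV(A) = 0.81 × 77 + 0.06 × (-9) + 0.13 × 28 = 62.37 − 0.54 + 3.64 = 65.47
EV(B) = 0.5 × (-5) + 0.5 × 73 = -2.5 + 36.5 = 34
Overall = 0.2 × 65.47 + 0.8 × 34 = 13.094 + 27.2 = 40.294

$40.29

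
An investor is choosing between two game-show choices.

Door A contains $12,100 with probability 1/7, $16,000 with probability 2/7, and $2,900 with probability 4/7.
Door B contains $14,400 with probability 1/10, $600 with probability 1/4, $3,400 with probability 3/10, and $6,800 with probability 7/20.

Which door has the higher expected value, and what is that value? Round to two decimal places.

Door A ($7,957.14)

Door A = 1/7 × 12100 + 2/7 × 16000 + 4/7 × 2900 = 1728.5714 + 4571.4286 + 1657.1429 = 7957.1429
Door B = 1/10 × 14400 + 1/4 × 600 + 3/10 × 3400 + 7/20 × 6800 = 1440 + 150 + 1020 + 2380 = 4990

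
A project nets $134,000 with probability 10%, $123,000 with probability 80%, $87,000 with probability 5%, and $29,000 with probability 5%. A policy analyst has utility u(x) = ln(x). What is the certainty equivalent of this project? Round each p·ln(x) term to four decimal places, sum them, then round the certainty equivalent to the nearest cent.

E[u] = 0.1·ln(134000) + 0.8·ln(123000) + 0.05·ln(87000) + 0.05·ln(29000) = 1.1806 + 9.3760 + 0.5687 + 0.5138 = 11.6391
CE = e^11.6391 ≈ 113448.02

$113,448.02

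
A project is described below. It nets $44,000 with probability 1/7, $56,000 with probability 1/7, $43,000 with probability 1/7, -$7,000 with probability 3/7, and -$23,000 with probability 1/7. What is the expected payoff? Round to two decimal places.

$14,142.86

EV = 1/7 × 44000 + 1/7 × 56000 + 1/7 × 43000 + 3/7 × (-7000) + 1/7 × (-23000) = 6285.7143 + 8000 + 6142.8571 − 3000 − 3285.7143 = 14142.8571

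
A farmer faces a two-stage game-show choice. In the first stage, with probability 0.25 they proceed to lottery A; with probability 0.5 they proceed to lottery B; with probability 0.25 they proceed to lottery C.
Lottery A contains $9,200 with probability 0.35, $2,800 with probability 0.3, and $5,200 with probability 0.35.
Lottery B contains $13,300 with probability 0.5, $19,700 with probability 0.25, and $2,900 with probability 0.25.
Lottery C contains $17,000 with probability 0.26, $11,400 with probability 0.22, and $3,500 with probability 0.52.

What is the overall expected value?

EV(A) = 0.35 × 9200 + 0.3 × 2800 + 0.35 × 5200 = 3220 + 840 + 1820 = 5880
EV(B) = 0.5 × 13300 + 0.25 × 19700 + 0.25 × 2900 = 6650 + 4925 + 725 = 12300
EV(C) = 0.26 × 17000 + 0.22 × 11400 + 0.52 × 3500 = 4420 + 2508 + 1820 = 8748
Overall = 0.25 × 5880 + 0.5 × 12300 + 0.25 × 8748 = 1470 + 6150 + 2187 = 9807

$9,807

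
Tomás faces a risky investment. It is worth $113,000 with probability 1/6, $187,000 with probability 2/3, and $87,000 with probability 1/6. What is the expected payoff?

$158,000

EV = 1/6 × 113000 + 2/3 × 187000 + 1/6 × 87000 = 18833.3333 + 124666.6667 + 14500 = 158000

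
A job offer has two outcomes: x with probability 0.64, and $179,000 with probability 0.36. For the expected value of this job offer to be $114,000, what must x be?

0.64·x + 0.36·179000 = 114000
0.64·x = 114000 − 64440 = 49560
x = 49560 / 0.64 = 77437.5

x = $77,437.50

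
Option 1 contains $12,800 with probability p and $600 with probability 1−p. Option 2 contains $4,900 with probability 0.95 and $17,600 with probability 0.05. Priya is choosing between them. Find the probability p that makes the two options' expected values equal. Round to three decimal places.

p = 0.405

EV(Option 2) = 0.95 × 4900 + 0.05 × 17600 = 4655 + 880 = 5535
p·12800 + (1−p)·600 = 5535
12200p + 600 = 5535
p = (5535 − 600) / 12200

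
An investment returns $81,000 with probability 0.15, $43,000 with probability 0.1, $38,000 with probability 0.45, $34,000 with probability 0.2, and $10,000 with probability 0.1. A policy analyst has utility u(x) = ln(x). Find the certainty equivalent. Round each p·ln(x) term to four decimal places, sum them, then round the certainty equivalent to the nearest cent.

E[u] = 0.15·ln(81000) + 0.1·ln(43000) + 0.45·ln(38000) + 0.2·ln(34000) + 0.1·ln(10000) = 1.6953 + 1.0669 + 4.7454 + 2.0868 + 0.9210 = 10.5154
CE = e^10.5154 ≈ 36879.09

$36,879.09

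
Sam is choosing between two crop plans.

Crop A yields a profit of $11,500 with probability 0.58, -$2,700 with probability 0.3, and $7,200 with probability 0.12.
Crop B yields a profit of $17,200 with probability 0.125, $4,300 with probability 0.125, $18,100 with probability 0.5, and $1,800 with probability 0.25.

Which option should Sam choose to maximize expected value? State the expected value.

Crop B ($12,187.50)

Crop A = 0.58 × 11500 + 0.3 × (-2700) + 0.12 × 7200 = 6670 − 810 + 864 = 6724
Crop B = 0.125 × 17200 + 0.125 × 4300 + 0.5 × 18100 + 0.25 × 1800 = 2150 + 537.5 + 9050 + 450 = 12187.5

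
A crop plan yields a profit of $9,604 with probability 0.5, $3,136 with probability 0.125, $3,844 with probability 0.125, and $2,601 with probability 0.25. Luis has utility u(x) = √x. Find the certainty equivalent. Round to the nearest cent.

E[u] = 0.5·√9604 + 0.125·√3136 + 0.125·√3844 + 0.25·√2601 = 0.5·98 + 0.125·56 + 0.125·62 + 0.25·51 = 76.5
CE = (76.5)² = 5852.25

$5,852.25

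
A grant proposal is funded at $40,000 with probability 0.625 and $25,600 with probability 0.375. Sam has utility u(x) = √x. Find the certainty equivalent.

$34,225

E[u] = 0.625·√40000 + 0.375·√25600 = 0.625·200 + 0.375·160 = 185
CE = (185)² = 34225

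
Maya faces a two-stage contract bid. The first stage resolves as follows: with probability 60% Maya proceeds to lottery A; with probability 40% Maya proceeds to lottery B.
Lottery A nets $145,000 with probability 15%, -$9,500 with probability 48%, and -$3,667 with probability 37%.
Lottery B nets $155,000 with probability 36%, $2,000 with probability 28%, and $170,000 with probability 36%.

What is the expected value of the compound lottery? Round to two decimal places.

$56,523.93

EV(A) = 0.15 × 145000 + 0.48 × (-9500) + 0.37 × (-3667) = 21750 − 4560 − 1356.79 = 15833.21
EV(B) = 0.36 × 155000 + 0.28 × 2000 + 0.36 × 170000 = 55800 + 560 + 61200 = 117560
Overall = 0.6 × 15833.21 + 0.4 × 117560 = 9499.926 + 47024 = 56523.926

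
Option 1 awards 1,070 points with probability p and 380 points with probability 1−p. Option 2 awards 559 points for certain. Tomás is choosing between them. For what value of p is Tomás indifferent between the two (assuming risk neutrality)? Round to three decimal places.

p = 0.259

p·1070 + (1−p)·380 = 559
690p + 380 = 559
p = (559 − 380) / 690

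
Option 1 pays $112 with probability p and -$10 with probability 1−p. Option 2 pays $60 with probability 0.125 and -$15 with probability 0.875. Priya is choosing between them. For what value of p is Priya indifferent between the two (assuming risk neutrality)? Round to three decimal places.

EV(Option 2) = 0.125 × 60 + 0.875 × (-15) = 7.5 − 13.125 = -5.625
p·112 + (1−p)·(-10) = -5.625
122p − 10 = -5.625
p = (-5.625 + 10) / 122

p = 0.036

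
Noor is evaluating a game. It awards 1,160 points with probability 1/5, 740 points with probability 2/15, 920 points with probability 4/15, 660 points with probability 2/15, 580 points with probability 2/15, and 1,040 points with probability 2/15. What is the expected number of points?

EV = 1/5 × 1160 + 2/15 × 740 + 4/15 × 920 + 2/15 × 660 + 2/15 × 580 + 2/15 × 1040 = 232 + 98.6667 + 245.3333 + 88 + 77.3333 + 138.6667 = 880

880 points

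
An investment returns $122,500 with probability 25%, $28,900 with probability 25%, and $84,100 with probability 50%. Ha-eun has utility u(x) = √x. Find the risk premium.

E[u] = 0.25·√122500 + 0.25·√28900 + 0.5·√84100 = 0.25·350 + 0.25·170 + 0.5·290 = 275
CE = (275)² = 75625
Risk premium = EV − CE = 79900 − 75625 = 4275

$4,275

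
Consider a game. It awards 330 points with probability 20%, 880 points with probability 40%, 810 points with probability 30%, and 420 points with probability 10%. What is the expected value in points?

703 points

EV = 0.2 × 330 + 0.4 × 880 + 0.3 × 810 + 0.1 × 420 = 66 + 352 + 243 + 42 = 703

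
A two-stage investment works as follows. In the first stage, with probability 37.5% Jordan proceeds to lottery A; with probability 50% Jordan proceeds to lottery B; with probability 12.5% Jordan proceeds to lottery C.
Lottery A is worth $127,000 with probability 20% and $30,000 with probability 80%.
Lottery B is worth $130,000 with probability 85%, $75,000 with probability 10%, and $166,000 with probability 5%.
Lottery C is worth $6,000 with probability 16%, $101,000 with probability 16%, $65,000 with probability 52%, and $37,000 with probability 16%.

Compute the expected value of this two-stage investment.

EV(A) = 0.2 × 127000 + 0.8 × 30000 = 25400 + 24000 = 49400
EV(B) = 0.85 × 130000 + 0.1 × 75000 + 0.05 × 166000 = 110500 + 7500 + 8300 = 126300
EV(C) = 0.16 × 6000 + 0.16 × 101000 + 0.52 × 65000 + 0.16 × 37000 = 960 + 16160 + 33800 + 5920 = 56840
Overall = 0.375 × 49400 + 0.5 × 126300 + 0.125 × 56840 = 18525 + 63150 + 7105 = 88780

$88,780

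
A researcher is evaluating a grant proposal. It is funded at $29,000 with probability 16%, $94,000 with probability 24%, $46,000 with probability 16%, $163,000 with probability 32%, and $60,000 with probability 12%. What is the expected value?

EV = 0.16 × 29000 + 0.24 × 94000 + 0.16 × 46000 + 0.32 × 163000 + 0.12 × 60000 = 4640 + 22560 + 7360 + 52160 + 7200 = 93920

$93,920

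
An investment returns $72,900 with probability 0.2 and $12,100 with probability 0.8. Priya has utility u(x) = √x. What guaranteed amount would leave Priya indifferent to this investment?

E[u] = 0.2·√72900 + 0.8·√12100 = 0.2·270 + 0.8·110 = 142
CE = (142)² = 20164

$20,164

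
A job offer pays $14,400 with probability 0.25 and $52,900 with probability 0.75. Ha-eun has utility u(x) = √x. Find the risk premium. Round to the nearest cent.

E[u] = 0.25·√14400 + 0.75·√52900 = 0.25·120 + 0.75·230 = 202.5
CE = (202.5)² = 41006.25
Risk premium = EV − CE = 43275 − 41006.25 = 2268.75

$2,268.75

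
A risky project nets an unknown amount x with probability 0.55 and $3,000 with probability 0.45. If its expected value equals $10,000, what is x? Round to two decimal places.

x = $15,727.27

0.55·x + 0.45·3000 = 10000
0.55·x = 10000 − 1350 = 8650
x = 8650 / 0.55 = 15727.2727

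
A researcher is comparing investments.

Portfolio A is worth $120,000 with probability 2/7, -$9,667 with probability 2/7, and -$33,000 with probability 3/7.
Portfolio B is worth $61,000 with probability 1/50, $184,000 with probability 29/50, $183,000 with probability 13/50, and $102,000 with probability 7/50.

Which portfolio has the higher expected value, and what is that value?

Portfolio A = 2/7 × 120000 + 2/7 × (-9667) + 3/7 × (-33000) = 34285.7143 − 2762 − 14142.8571 = 17380.8571
Portfolio B = 1/50 × 61000 + 29/50 × 184000 + 13/50 × 183000 + 7/50 × 102000 = 1220 + 106720 + 47580 + 14280 = 169800

Portfolio B ($169,800)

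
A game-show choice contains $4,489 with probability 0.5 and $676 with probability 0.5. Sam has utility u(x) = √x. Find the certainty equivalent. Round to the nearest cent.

E[u] = 0.5·√4489 + 0.5·√676 = 0.5·67 + 0.5·26 = 46.5
CE = (46.5)² = 2162.25

$2,162.25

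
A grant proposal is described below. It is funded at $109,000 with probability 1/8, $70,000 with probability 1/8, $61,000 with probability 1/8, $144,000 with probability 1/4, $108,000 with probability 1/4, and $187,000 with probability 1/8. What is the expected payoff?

$116,375

EV = 1/8 × 109000 + 1/8 × 70000 + 1/8 × 61000 + 1/4 × 144000 + 1/4 × 108000 + 1/8 × 187000 = 13625 + 8750 + 7625 + 36000 + 27000 + 23375 = 116375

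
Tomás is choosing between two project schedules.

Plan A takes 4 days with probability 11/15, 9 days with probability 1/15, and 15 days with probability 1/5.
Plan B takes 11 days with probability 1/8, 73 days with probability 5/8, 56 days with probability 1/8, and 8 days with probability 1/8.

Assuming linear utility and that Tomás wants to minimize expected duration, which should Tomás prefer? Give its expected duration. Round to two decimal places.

Plan A (6.53 days)

Plan A = 11/15 × 4 + 1/15 × 9 + 1/5 × 15 = 2.9333 + 0.6 + 3 = 6.5333
Plan B = 1/8 × 11 + 5/8 × 73 + 1/8 × 56 + 1/8 × 8 = 1.375 + 45.625 + 7 + 1 = 55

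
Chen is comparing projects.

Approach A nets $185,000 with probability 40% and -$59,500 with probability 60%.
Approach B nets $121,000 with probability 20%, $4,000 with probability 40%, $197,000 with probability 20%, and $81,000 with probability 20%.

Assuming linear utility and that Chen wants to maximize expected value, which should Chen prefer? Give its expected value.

Approach A = 0.4 × 185000 + 0.6 × (-59500) = 74000 − 35700 = 38300
Approach B = 0.2 × 121000 + 0.4 × 4000 + 0.2 × 197000 + 0.2 × 81000 = 24200 + 1600 + 39400 + 16200 = 81400

Approach B ($81,400)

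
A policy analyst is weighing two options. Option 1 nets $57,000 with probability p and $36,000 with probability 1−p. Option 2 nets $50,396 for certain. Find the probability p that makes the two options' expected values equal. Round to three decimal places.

p·57000 + (1−p)·36000 = 50396
21000p + 36000 = 50396
p = (50396 − 36000) / 21000

p = 0.686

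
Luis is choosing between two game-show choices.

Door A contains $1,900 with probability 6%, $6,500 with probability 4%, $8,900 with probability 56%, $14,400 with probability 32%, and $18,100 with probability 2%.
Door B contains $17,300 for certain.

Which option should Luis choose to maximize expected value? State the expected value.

Door A = 0.06 × 1900 + 0.04 × 6500 + 0.56 × 8900 + 0.32 × 14400 + 0.02 × 18100 = 114 + 260 + 4984 + 4608 + 362 = 10328
Door B: 17300 (certain)

Door B ($17,300)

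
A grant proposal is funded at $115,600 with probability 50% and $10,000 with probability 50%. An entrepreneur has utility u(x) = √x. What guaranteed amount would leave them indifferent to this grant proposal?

$48,400

E[u] = 0.5·√115600 + 0.5·√10000 = 0.5·340 + 0.5·100 = 220
CE = (220)² = 48400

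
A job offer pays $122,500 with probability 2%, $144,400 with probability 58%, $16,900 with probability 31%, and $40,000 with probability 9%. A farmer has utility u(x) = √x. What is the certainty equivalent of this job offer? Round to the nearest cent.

$81,624.49

E[u] = 0.02·√122500 + 0.58·√144400 + 0.31·√16900 + 0.09·√40000 = 0.02·350 + 0.58·380 + 0.31·130 + 0.09·200 = 285.7
CE = (285.7)² = 81624.49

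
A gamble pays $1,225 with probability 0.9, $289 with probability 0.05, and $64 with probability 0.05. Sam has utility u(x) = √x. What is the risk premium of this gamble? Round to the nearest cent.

E[u] = 0.9·√1225 + 0.05·√289 + 0.05·√64 = 0.9·35 + 0.05·17 + 0.05·8 = 32.75
CE = (32.75)² = 1072.5625
Risk premium = EV − CE = 1120.15 − 1072.5625 = 47.5875

$47.59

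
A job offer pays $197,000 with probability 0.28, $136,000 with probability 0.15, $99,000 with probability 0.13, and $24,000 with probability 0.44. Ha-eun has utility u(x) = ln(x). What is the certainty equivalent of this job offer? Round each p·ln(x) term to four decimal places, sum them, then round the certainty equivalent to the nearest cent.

E[u] = 0.28·ln(197000) + 0.15·ln(136000) + 0.13·ln(99000) + 0.44·ln(24000) = 3.4135 + 1.7731 + 1.4954 + 4.4378 = 11.1198
CE = e^11.1198 ≈ 67494.41

$67,494.41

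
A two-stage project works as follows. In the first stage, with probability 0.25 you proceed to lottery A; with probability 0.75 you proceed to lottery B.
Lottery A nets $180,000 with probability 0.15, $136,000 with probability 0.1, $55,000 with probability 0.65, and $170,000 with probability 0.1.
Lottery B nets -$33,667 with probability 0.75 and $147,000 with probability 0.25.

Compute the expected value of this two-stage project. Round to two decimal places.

$31,962.31

EV(A) = 0.15 × 180000 + 0.1 × 136000 + 0.65 × 55000 + 0.1 × 170000 = 27000 + 13600 + 35750 + 17000 = 93350
EV(B) = 0.75 × (-33667) + 0.25 × 147000 = -25250.25 + 36750 = 11499.75
Overall = 0.25 × 93350 + 0.75 × 11499.75 = 23337.5 + 8624.8125 = 31962.3125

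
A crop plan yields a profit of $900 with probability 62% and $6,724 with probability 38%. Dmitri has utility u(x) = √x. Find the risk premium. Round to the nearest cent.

E[u] = 0.62·√900 + 0.38·√6724 = 0.62·30 + 0.38·82 = 49.76
CE = (49.76)² = 2476.0576
Risk premium = EV − CE = 3113.12 − 2476.0576 = 637.0624

$637.06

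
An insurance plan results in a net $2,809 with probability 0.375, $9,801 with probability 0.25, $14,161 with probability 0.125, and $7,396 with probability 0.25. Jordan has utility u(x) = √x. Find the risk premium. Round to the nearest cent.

$561.75

E[u] = 0.375·√2809 + 0.25·√9801 + 0.125·√14161 + 0.25·√7396 = 0.375·53 + 0.25·99 + 0.125·119 + 0.25·86 = 81
CE = (81)² = 6561
Risk premium = EV − CE = 7122.75 − 6561 = 561.75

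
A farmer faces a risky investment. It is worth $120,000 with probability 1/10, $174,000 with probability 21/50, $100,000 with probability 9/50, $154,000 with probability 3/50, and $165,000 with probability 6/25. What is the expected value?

$151,920

EV = 1/10 × 120000 + 21/50 × 174000 + 9/50 × 100000 + 3/50 × 154000 + 6/25 × 165000 = 12000 + 73080 + 18000 + 9240 + 39600 = 151920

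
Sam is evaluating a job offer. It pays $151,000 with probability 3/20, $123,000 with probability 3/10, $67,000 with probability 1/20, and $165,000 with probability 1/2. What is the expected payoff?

$145,400

EV = 3/20 × 151000 + 3/10 × 123000 + 1/20 × 67000 + 1/2 × 165000 = 22650 + 36900 + 3350 + 82500 = 145400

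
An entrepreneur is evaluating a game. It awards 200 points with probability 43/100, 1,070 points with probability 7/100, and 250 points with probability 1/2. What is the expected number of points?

EV = 43/100 × 200 + 7/100 × 1070 + 1/2 × 250 = 86 + 74.9 + 125 = 285.9

285.9 points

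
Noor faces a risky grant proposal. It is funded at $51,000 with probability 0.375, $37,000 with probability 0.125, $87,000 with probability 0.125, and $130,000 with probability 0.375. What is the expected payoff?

EV = 0.375 × 51000 + 0.125 × 37000 + 0.125 × 87000 + 0.375 × 130000 = 19125 + 4625 + 10875 + 48750 = 83375

$83,375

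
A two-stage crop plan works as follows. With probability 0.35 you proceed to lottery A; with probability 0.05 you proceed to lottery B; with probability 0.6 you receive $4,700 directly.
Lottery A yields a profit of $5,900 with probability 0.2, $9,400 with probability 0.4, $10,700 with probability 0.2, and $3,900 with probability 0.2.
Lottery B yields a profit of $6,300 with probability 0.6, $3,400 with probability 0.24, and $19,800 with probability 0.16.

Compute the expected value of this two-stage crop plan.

$5,959.20

EV(A) = 0.2 × 5900 + 0.4 × 9400 + 0.2 × 10700 + 0.2 × 3900 = 1180 + 3760 + 2140 + 780 = 7860
EV(B) = 0.6 × 6300 + 0.24 × 3400 + 0.16 × 19800 = 3780 + 816 + 3168 = 7764
Branch C: 4700 (certain)
Overall = 0.35 × 7860 + 0.05 × 7764 + 0.6 × 4700 = 2751 + 388.2 + 2820 = 5959.2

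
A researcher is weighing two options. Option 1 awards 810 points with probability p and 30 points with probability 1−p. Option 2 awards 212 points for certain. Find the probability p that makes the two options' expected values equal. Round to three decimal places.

p = 0.233

p·810 + (1−p)·30 = 212
780p + 30 = 212
p = (212 − 30) / 780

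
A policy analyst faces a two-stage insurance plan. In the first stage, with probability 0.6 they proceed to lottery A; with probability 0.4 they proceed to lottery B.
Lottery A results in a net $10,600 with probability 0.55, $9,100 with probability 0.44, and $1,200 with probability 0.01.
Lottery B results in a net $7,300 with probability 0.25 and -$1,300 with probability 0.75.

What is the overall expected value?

EV(A) = 0.55 × 10600 + 0.44 × 9100 + 0.01 × 1200 = 5830 + 4004 + 12 = 9846
EV(B) = 0.25 × 7300 + 0.75 × (-1300) = 1825 − 975 = 850
Overall = 0.6 × 9846 + 0.4 × 850 = 5907.6 + 340 = 6247.6

$6,247.60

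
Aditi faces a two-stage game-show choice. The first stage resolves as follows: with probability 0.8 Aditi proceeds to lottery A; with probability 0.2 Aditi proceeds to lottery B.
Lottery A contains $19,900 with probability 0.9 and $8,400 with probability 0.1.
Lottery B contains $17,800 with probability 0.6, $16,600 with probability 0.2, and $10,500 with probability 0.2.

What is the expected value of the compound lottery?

$18,220

EV(A) = 0.9 × 19900 + 0.1 × 8400 = 17910 + 840 = 18750
EV(B) = 0.6 × 17800 + 0.2 × 16600 + 0.2 × 10500 = 10680 + 3320 + 2100 = 16100
Overall = 0.8 × 18750 + 0.2 × 16100 = 15000 + 3220 = 18220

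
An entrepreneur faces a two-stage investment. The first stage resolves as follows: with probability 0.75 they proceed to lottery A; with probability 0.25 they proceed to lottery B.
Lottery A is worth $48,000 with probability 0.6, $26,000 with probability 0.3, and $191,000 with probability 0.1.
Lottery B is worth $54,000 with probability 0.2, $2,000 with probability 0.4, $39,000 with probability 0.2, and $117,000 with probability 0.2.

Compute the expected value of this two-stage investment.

$52,475

EV(A) = 0.6 × 48000 + 0.3 × 26000 + 0.1 × 191000 = 28800 + 7800 + 19100 = 55700
EV(B) = 0.2 × 54000 + 0.4 × 2000 + 0.2 × 39000 + 0.2 × 117000 = 10800 + 800 + 7800 + 23400 = 42800
Overall = 0.75 × 55700 + 0.25 × 42800 = 41775 + 10700 = 52475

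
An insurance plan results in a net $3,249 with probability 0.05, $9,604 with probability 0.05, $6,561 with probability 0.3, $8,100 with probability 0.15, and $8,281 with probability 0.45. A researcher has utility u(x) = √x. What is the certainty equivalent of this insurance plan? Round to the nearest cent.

$7,482.25

E[u] = 0.05·√3249 + 0.05·√9604 + 0.3·√6561 + 0.15·√8100 + 0.45·√8281 = 0.05·57 + 0.05·98 + 0.3·81 + 0.15·90 + 0.45·91 = 86.5
CE = (86.5)² = 7482.25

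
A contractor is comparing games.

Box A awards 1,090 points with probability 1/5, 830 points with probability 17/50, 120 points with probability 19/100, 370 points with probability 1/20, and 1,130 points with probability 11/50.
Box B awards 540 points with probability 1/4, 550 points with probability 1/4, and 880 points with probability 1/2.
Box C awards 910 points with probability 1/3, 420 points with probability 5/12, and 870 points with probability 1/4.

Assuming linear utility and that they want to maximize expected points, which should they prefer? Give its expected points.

Box A = 1/5 × 1090 + 17/50 × 830 + 19/100 × 120 + 1/20 × 370 + 11/50 × 1130 = 218 + 282.2 + 22.8 + 18.5 + 248.6 = 790.1
Box B = 1/4 × 540 + 1/4 × 550 + 1/2 × 880 = 135 + 137.5 + 440 = 712.5
Box C = 1/3 × 910 + 5/12 × 420 + 1/4 × 870 = 303.3333 + 175 + 217.5 = 695.8333

Box A (790.1 points)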